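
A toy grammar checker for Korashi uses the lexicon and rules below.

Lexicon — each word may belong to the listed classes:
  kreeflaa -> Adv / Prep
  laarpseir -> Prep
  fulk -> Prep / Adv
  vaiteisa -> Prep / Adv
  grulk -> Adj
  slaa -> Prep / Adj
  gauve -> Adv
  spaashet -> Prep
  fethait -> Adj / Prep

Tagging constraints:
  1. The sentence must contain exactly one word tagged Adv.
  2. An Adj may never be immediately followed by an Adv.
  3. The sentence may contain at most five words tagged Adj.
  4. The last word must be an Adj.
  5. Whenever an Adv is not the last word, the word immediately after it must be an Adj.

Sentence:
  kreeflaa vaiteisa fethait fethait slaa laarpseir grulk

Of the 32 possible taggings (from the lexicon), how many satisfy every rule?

Candidates per position — 1:kreeflaa {Adv,Prep}; 2:vaiteisa {Prep,Adv}; 3:fethait {Adj,Prep}; 4:fethait {Adj,Prep}; 5:slaa {Prep,Adj}; 6:laarpseir {Prep}; 7:grulk {Adj}.
There are 32 candidate sequences in total.
The sequences that satisfy every rule: Prep Adv Adj Adj Prep Prep Adj; Prep Adv Adj Adj Adj Prep Adj; Prep Adv Adj Prep Prep Prep Adj; Prep Adv Adj Prep Adj Prep Adj.
Count = 4.

4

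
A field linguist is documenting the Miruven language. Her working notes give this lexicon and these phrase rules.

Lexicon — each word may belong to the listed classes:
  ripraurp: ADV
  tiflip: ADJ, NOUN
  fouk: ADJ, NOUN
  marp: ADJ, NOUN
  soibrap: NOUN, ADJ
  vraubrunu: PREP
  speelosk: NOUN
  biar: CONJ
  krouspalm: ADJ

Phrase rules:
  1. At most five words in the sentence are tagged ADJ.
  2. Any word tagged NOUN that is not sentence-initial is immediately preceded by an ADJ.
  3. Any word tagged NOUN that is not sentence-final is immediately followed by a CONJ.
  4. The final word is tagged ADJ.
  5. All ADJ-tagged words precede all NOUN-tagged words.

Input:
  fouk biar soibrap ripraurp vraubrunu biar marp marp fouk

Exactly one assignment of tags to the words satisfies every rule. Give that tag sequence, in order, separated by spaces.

ADJ CONJ ADJ ADV PREP CONJ ADJ ADJ ADJ

Candidates per position — 1:fouk {ADJ,NOUN}; 2:biar {CONJ}; 3:soibrap {NOUN,ADJ}; 4:ripraurp {ADV}; 5:vraubrunu {PREP}; 6:biar {CONJ}; 7:marp {ADJ,NOUN}; 8:marp {ADJ,NOUN}; 9:fouk {ADJ,NOUN}.
Position 3: tagging it NOUN would leave rule 2 unsatisfiable, so it must be ADJ.
Position 7: tagging it NOUN would leave rule 2 unsatisfiable, so it must be ADJ.
Position 8: tagging it NOUN would leave rule 3 unsatisfiable, so it must be ADJ.
Position 9: tagging it NOUN would leave rule 4 unsatisfiable, so it must be ADJ.
Position 1: tagging it NOUN would leave rule 5 unsatisfiable, so it must be ADJ.
The only consistent sequence is: ADJ CONJ ADJ ADV PREP CONJ ADJ ADJ ADJ.
Check: rule 1 ✓; rule 2 ✓; rule 3 ✓; rule 4 ✓; rule 5 ✓.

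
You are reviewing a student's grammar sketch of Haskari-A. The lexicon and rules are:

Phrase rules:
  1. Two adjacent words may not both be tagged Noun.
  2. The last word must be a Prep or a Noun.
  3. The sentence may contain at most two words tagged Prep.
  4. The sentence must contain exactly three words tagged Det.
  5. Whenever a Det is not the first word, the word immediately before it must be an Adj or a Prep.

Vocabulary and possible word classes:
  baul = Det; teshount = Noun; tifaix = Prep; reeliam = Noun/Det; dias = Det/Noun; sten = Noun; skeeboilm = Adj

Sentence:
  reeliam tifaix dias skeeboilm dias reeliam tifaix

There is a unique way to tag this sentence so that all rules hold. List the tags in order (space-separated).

Candidates per position — 1:reeliam {Noun,Det}; 2:tifaix {Prep}; 3:dias {Det,Noun}; 4:skeeboilm {Adj}; 5:dias {Det,Noun}; 6:reeliam {Noun,Det}; 7:tifaix {Prep}.
Position 6: Det is ruled out by rule 5; that leaves Noun.
Position 1: Noun is ruled out by rule 4; that leaves Det.
Position 3: Noun is ruled out by rule 4; that leaves Det.
Position 5: Noun is ruled out by rule 1; that leaves Det.
The unique satisfying tagging is: Det Prep Det Adj Det Noun Prep.
Check: rule 1 satisfied; rule 2 satisfied; rule 3 satisfied; rule 4 satisfied; rule 5 satisfied.

Det Prep Det Adj Det Noun Prep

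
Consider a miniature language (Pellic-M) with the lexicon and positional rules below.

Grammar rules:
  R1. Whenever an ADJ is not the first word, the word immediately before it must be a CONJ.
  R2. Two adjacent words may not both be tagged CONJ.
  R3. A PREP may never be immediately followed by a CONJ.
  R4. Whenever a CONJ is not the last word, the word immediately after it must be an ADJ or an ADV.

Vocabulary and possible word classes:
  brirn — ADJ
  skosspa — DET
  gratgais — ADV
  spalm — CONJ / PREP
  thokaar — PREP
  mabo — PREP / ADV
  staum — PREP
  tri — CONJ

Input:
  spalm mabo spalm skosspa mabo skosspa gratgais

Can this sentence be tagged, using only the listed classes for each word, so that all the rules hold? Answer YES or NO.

YES

Candidates per position — 1:spalm {CONJ,PREP}; 2:mabo {PREP,ADV}; 3:spalm {CONJ,PREP}; 4:skosspa {DET}; 5:mabo {PREP,ADV}; 6:skosspa {DET}; 7:gratgais {ADV}.
One satisfying assignment: PREP ADV PREP DET PREP DET ADV.
Checking: rule 1 ok; rule 2 ok; rule 3 ok; rule 4 ok.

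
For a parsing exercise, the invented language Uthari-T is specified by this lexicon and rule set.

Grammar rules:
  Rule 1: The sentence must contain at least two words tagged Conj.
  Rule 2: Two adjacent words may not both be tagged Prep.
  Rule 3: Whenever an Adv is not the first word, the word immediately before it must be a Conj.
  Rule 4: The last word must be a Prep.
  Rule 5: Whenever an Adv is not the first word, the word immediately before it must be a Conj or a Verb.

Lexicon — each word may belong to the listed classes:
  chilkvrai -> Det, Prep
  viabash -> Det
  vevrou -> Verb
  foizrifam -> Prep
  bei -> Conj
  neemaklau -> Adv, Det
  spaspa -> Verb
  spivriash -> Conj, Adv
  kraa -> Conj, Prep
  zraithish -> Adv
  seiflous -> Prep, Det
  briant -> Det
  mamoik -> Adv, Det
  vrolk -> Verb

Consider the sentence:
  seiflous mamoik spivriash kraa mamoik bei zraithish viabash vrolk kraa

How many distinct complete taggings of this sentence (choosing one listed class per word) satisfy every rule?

Candidates per position — 1:seiflous {Prep,Det}; 2:mamoik {Adv,Det}; 3:spivriash {Conj,Adv}; 4:kraa {Conj,Prep}; 5:mamoik {Adv,Det}; 6:bei {Conj}; 7:zraithish {Adv}; 8:viabash {Det}; 9:vrolk {Verb}; 10:kraa {Conj,Prep}.
There are 64 candidate sequences in total.
Checking each against the rules leaves 6 sequences.
Count = 6.

6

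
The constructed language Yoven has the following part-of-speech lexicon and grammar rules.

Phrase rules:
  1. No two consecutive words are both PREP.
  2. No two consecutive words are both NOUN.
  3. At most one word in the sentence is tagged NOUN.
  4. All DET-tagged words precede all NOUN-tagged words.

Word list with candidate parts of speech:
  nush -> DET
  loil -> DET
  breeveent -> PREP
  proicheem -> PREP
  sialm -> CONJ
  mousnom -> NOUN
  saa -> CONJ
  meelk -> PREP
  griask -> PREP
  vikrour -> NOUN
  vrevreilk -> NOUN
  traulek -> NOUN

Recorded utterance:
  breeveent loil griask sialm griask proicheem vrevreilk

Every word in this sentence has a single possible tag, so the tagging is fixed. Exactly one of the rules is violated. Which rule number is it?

1

Fixed tagging: PREP DET PREP CONJ PREP PREP NOUN.
Applying the rules: R1 fail, R2 pass, R3 pass, R4 pass.
Only rule 1 fails.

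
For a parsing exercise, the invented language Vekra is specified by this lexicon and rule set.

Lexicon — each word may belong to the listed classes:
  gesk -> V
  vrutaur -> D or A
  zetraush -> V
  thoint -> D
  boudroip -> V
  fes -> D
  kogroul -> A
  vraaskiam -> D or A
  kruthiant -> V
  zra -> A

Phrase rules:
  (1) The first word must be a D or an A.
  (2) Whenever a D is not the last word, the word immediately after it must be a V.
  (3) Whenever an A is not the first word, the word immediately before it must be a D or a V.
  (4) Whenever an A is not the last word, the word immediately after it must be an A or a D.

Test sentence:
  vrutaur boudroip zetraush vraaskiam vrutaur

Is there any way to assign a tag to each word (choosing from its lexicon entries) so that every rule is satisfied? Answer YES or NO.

YES

Candidates per position — 1:vrutaur {D,A}; 2:boudroip {V}; 3:zetraush {V}; 4:vraaskiam {D,A}; 5:vrutaur {D,A}.
One satisfying assignment: D V V A D.
Rule-by-rule: rule 1 ok; rule 2 ok; rule 3 ok; rule 4 ok.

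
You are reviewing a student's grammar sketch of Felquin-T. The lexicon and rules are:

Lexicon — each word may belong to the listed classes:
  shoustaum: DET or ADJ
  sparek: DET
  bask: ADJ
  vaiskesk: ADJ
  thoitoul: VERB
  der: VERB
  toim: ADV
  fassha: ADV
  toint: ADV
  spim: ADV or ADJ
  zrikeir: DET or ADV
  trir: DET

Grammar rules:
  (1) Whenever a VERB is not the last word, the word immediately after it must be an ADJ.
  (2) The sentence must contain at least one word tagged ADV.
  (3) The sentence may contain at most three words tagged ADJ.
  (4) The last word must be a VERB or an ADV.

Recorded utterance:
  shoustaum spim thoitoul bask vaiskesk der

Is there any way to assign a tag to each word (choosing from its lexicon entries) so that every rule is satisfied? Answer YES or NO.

Candidates per position — 1:shoustaum {DET,ADJ}; 2:spim {ADV,ADJ}; 3:thoitoul {VERB}; 4:bask {ADJ}; 5:vaiskesk {ADJ}; 6:der {VERB}.
One satisfying assignment: DET ADV VERB ADJ ADJ VERB.
Rule-by-rule: rule 1 ok; rule 2 ok; rule 3 ok; rule 4 ok.

YES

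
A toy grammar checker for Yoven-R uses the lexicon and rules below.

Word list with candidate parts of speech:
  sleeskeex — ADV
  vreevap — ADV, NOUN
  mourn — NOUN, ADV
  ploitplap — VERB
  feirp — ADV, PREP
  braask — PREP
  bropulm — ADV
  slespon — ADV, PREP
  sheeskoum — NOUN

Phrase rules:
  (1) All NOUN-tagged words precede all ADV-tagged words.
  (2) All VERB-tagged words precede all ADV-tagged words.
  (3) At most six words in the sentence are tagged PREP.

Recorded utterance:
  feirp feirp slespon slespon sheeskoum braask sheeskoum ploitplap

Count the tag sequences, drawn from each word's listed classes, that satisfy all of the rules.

Candidates per position — 1:feirp {ADV,PREP}; 2:feirp {ADV,PREP}; 3:slespon {ADV,PREP}; 4:slespon {ADV,PREP}; 5:sheeskoum {NOUN}; 6:braask {PREP}; 7:sheeskoum {NOUN}; 8:ploitplap {VERB}.
There are 16 candidate sequences in total.
The sequences that satisfy every rule: PREP PREP PREP PREP NOUN PREP NOUN VERB.
Count = 1.

1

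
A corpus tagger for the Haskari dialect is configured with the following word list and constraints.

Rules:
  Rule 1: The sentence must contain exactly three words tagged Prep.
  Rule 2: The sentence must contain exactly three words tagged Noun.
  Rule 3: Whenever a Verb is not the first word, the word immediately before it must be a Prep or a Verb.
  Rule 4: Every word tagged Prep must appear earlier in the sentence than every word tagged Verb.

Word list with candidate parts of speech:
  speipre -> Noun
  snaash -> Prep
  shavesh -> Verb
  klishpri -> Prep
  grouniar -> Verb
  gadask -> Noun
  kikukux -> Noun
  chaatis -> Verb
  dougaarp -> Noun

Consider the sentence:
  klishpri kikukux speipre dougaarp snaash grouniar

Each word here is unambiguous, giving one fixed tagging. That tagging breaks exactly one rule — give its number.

1

Fixed tagging: Prep Noun Noun Noun Prep Verb.
Applying the rules: R1 fail, R2 pass, R3 pass, R4 pass.
Only rule 1 fails.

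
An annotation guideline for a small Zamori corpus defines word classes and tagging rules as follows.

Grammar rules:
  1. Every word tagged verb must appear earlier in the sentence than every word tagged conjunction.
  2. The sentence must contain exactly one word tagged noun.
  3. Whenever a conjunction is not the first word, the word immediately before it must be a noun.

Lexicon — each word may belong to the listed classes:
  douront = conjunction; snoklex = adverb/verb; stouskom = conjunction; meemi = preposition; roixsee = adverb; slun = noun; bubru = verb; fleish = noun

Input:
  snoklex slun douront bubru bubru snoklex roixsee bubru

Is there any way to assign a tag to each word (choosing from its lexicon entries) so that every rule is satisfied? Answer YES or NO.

Candidates per position — 1:snoklex {adverb,verb}; 2:slun {noun}; 3:douront {conjunction}; 4:bubru {verb}; 5:bubru {verb}; 6:snoklex {adverb,verb}; 7:roixsee {adverb}; 8:bubru {verb}.
Rule 1 cannot be satisfied by any choice of tags from the lexicon.
So there is no consistent tagging.

NO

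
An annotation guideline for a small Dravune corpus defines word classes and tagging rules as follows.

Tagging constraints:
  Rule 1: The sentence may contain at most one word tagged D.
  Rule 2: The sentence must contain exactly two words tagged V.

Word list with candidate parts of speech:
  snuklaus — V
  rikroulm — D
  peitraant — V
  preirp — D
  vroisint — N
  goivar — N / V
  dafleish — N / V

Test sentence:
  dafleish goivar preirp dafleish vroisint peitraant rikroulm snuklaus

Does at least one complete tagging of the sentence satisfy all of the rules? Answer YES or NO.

NO

Candidates per position — 1:dafleish {N,V}; 2:goivar {N,V}; 3:preirp {D}; 4:dafleish {N,V}; 5:vroisint {N}; 6:peitraant {V}; 7:rikroulm {D}; 8:snuklaus {V}.
Rule 1 cannot be satisfied by any choice of tags from the lexicon.
So there is no consistent tagging.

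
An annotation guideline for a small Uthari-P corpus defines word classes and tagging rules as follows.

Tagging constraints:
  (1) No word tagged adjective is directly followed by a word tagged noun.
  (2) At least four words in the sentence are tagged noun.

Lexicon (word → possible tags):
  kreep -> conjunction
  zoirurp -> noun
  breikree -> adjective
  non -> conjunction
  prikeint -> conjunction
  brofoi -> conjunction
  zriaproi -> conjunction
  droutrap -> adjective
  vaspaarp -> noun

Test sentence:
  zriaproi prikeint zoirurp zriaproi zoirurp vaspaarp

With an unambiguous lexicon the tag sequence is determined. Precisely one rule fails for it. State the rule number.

2

Fixed tagging: conjunction conjunction noun conjunction noun noun.
Checking each rule: R1 pass, R2 fail.
Only rule 2 fails.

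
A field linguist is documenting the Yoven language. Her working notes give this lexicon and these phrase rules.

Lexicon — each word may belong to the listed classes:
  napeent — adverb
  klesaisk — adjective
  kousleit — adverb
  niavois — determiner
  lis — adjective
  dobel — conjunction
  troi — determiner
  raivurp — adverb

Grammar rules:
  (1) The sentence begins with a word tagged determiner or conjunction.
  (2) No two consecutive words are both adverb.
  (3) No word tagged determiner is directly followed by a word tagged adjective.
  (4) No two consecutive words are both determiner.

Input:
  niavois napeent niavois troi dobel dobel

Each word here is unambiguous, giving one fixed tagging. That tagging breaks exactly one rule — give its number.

Fixed tagging: determiner adverb determiner determiner conjunction conjunction.
Rule check: R1 holds, R2 holds, R3 holds, R4 violated.
Only rule 4 fails.

4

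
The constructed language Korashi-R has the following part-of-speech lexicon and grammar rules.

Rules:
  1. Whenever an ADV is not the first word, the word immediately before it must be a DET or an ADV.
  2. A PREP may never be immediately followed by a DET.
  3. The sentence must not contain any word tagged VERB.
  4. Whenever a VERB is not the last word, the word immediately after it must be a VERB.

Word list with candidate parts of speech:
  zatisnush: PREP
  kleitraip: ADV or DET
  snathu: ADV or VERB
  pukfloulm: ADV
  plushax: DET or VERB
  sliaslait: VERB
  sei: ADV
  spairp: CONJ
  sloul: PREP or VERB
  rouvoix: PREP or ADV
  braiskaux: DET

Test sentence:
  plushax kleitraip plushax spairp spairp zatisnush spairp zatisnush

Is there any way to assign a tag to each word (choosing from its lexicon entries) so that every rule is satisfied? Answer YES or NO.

Candidates per position — 1:plushax {DET,VERB}; 2:kleitraip {ADV,DET}; 3:plushax {DET,VERB}; 4:spairp {CONJ}; 5:spairp {CONJ}; 6:zatisnush {PREP}; 7:spairp {CONJ}; 8:zatisnush {PREP}.
One satisfying assignment: DET DET DET CONJ CONJ PREP CONJ PREP.
Verifying each rule — rule 1 holds; rule 2 holds; rule 3 holds; rule 4 holds.

YES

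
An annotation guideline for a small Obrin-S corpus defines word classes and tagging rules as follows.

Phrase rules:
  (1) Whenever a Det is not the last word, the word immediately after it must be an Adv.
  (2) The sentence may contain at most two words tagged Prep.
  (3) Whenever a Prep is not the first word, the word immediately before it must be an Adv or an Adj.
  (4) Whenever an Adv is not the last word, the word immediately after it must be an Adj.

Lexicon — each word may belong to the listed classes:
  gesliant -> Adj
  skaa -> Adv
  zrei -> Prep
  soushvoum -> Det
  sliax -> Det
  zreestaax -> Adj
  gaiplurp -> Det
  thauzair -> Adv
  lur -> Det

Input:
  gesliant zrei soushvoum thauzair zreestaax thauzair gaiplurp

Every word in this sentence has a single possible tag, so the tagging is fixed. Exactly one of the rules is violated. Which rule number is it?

4

Fixed tagging: Adj Prep Det Adv Adj Adv Det.
Rule check: R1 pass, R2 pass, R3 pass, R4 fail.
Only rule 4 fails.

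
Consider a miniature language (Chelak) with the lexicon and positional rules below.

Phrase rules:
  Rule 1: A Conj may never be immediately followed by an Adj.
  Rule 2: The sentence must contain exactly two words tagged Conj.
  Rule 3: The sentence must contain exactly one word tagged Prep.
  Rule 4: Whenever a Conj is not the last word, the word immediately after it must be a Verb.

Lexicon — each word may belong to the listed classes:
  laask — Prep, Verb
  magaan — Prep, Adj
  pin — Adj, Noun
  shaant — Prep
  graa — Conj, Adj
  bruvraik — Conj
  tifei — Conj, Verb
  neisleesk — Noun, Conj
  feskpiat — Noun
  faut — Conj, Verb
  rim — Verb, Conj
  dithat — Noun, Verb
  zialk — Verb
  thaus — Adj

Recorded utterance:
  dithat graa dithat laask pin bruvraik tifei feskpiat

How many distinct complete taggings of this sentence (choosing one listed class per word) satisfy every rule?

Candidates per position — 1:dithat {Noun,Verb}; 2:graa {Conj,Adj}; 3:dithat {Noun,Verb}; 4:laask {Prep,Verb}; 5:pin {Adj,Noun}; 6:bruvraik {Conj}; 7:tifei {Conj,Verb}; 8:feskpiat {Noun}.
There are 64 candidate sequences in total.
The sequences that satisfy every rule: Noun Conj Verb Prep Adj Conj Verb Noun; Noun Conj Verb Prep Noun Conj Verb Noun; Verb Conj Verb Prep Adj Conj Verb Noun; Verb Conj Verb Prep Noun Conj Verb Noun.
Count = 4.

4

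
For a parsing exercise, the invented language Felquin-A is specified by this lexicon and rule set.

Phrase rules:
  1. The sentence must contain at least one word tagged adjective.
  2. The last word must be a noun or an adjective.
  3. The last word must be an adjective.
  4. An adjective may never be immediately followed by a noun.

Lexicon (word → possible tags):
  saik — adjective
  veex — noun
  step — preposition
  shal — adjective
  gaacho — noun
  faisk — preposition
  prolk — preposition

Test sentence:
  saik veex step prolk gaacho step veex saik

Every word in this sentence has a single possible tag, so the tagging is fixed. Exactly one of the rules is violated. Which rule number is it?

Fixed tagging: adjective noun preposition preposition noun preposition noun adjective.
Checking each rule: R1 ok, R2 ok, R3 ok, R4 fails.
Only rule 4 fails.

4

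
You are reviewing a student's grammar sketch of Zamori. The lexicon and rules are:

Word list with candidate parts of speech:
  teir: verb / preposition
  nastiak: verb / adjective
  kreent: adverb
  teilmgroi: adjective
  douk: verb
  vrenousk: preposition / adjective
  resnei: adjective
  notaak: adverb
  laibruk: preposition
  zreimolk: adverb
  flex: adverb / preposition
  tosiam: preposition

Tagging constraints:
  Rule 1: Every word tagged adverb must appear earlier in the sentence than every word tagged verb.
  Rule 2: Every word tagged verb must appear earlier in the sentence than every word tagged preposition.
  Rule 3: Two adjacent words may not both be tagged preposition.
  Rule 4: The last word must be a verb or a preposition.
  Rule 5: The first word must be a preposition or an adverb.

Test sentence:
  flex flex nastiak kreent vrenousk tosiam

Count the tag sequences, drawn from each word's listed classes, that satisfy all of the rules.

3

Candidates per position — 1:flex {adverb,preposition}; 2:flex {adverb,preposition}; 3:nastiak {verb,adjective}; 4:kreent {adverb}; 5:vrenousk {preposition,adjective}; 6:tosiam {preposition}.
There are 16 candidate sequences in total.
The sequences that satisfy every rule: adverb adverb adjective adverb adjective preposition; adverb preposition adjective adverb adjective preposition; preposition adverb adjective adverb adjective preposition.
Count = 3.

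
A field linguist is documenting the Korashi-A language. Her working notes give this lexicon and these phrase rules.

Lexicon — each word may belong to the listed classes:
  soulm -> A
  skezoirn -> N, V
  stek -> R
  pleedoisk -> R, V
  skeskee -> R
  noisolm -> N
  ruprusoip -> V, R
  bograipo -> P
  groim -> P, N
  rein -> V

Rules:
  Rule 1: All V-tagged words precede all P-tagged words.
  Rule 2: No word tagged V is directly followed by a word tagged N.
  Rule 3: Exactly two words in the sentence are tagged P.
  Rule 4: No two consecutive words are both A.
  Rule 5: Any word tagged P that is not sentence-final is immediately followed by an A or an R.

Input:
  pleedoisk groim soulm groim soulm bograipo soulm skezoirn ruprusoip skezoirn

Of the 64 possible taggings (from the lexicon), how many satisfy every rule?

Candidates per position — 1:pleedoisk {R,V}; 2:groim {P,N}; 3:soulm {A}; 4:groim {P,N}; 5:soulm {A}; 6:bograipo {P}; 7:soulm {A}; 8:skezoirn {N,V}; 9:ruprusoip {V,R}; 10:skezoirn {N,V}.
There are 64 candidate sequences in total.
The sequences that satisfy every rule: R P A N A P A N R N; R N A P A P A N R N; V P A N A P A N R N.
Count = 3.

3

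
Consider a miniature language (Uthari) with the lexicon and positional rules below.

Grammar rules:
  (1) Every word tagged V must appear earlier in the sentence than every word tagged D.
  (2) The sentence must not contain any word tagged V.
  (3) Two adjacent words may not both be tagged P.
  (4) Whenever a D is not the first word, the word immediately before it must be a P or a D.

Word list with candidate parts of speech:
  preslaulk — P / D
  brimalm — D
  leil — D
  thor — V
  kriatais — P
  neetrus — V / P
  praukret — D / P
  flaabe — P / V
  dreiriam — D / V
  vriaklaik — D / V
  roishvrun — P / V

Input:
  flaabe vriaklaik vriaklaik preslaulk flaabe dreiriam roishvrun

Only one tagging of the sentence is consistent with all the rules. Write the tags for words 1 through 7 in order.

Candidates per position — 1:flaabe {P,V}; 2:vriaklaik {D,V}; 3:vriaklaik {D,V}; 4:preslaulk {P,D}; 5:flaabe {P,V}; 6:dreiriam {D,V}; 7:roishvrun {P,V}.
Word 1 cannot be V — rule 2 would then fail for every completion. It is P.
Word 2 cannot be V — rule 2 would then fail for every completion. It is D.
Word 3 cannot be V — rule 1 would then fail for every completion. It is D.
Word 5 cannot be V — rule 1 would then fail for every completion. It is P.
Word 6 cannot be V — rule 1 would then fail for every completion. It is D.
Word 7 cannot be V — rule 1 would then fail for every completion. It is P.
Word 4 cannot be P — rule 3 would then fail for every completion. It is D.
The only consistent sequence is: P D D D P D P.
Checking: rule 1 satisfied; rule 2 satisfied; rule 3 satisfied; rule 4 satisfied.

P D D D P D P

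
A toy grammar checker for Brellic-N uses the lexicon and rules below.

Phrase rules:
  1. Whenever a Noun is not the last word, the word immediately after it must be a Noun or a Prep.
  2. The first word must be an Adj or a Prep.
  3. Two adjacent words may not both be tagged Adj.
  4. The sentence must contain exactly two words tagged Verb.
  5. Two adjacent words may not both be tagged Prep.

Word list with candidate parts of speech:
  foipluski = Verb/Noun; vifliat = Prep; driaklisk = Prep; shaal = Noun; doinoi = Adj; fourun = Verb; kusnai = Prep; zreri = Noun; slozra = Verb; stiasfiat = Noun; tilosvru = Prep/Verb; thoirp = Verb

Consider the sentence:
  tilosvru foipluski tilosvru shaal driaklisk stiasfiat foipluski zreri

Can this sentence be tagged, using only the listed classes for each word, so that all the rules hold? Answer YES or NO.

YES

Candidates per position — 1:tilosvru {Prep,Verb}; 2:foipluski {Verb,Noun}; 3:tilosvru {Prep,Verb}; 4:shaal {Noun}; 5:driaklisk {Prep}; 6:stiasfiat {Noun}; 7:foipluski {Verb,Noun}; 8:zreri {Noun}.
One satisfying assignment: Prep Verb Verb Noun Prep Noun Noun Noun.
Rule-by-rule: rule 1 satisfied; rule 2 satisfied; rule 3 satisfied; rule 4 satisfied; rule 5 satisfied.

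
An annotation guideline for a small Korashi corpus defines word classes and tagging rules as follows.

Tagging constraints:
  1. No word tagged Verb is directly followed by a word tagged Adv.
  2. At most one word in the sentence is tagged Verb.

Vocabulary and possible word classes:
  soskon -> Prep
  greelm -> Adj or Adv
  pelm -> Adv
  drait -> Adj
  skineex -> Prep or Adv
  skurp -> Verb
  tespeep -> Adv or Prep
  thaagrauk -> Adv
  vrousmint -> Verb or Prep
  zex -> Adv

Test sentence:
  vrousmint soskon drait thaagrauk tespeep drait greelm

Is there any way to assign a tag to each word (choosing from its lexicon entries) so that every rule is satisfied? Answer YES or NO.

Candidates per position — 1:vrousmint {Verb,Prep}; 2:soskon {Prep}; 3:drait {Adj}; 4:thaagrauk {Adv}; 5:tespeep {Adv,Prep}; 6:drait {Adj}; 7:greelm {Adj,Adv}.
One satisfying assignment: Prep Prep Adj Adv Prep Adj Adj.
Rule-by-rule: rule 1 holds; rule 2 holds.

YES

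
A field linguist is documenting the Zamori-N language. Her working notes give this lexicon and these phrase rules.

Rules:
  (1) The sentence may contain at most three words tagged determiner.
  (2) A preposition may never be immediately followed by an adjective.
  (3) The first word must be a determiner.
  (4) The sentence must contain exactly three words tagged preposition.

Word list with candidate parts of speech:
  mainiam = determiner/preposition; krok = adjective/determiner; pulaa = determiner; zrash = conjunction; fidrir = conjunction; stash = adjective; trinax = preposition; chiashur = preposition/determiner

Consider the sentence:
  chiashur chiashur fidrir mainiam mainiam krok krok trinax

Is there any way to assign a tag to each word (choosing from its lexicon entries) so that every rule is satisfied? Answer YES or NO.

Candidates per position — 1:chiashur {preposition,determiner}; 2:chiashur {preposition,determiner}; 3:fidrir {conjunction}; 4:mainiam {determiner,preposition}; 5:mainiam {determiner,preposition}; 6:krok {adjective,determiner}; 7:krok {adjective,determiner}; 8:trinax {preposition}.
One satisfying assignment: determiner preposition conjunction preposition determiner adjective determiner preposition.
Checking: rule 1 ✓; rule 2 ✓; rule 3 ✓; rule 4 ✓.

YES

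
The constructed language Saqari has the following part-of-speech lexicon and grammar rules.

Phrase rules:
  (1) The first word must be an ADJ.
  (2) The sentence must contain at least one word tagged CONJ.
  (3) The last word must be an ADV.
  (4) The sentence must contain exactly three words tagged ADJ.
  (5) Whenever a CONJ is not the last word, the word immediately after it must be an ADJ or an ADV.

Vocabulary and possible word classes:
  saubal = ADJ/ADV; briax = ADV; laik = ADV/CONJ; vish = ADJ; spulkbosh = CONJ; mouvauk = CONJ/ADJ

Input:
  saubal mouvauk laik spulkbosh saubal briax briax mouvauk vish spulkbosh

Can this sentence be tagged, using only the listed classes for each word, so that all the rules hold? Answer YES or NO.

Candidates per position — 1:saubal {ADJ,ADV}; 2:mouvauk {CONJ,ADJ}; 3:laik {ADV,CONJ}; 4:spulkbosh {CONJ}; 5:saubal {ADJ,ADV}; 6:briax {ADV}; 7:briax {ADV}; 8:mouvauk {CONJ,ADJ}; 9:vish {ADJ}; 10:spulkbosh {CONJ}.
Rule 3 cannot be satisfied by any choice of tags from the lexicon.
So there is no consistent tagging.

NO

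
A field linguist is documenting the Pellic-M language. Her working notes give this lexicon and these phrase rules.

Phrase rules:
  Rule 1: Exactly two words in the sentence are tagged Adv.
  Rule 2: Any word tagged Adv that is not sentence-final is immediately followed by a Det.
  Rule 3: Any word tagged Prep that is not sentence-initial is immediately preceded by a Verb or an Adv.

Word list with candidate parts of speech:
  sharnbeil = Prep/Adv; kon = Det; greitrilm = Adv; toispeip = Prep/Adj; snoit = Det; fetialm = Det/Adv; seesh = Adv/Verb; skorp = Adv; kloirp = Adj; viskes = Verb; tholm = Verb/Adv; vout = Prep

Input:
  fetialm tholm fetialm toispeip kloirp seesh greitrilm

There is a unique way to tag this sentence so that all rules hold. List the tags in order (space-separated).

Det Adv Det Adj Adj Verb Adv

Candidates per position — 1:fetialm {Det,Adv}; 2:tholm {Verb,Adv}; 3:fetialm {Det,Adv}; 4:toispeip {Prep,Adj}; 5:kloirp {Adj}; 6:seesh {Adv,Verb}; 7:greitrilm {Adv}.
At position 1, choosing Adv makes rule 2 impossible to satisfy; hence Det.
At position 3, choosing Adv makes rule 2 impossible to satisfy; hence Det.
At position 4, choosing Prep makes rule 3 impossible to satisfy; hence Adj.
At position 6, choosing Adv makes rule 2 impossible to satisfy; hence Verb.
At position 2, choosing Verb makes rule 1 impossible to satisfy; hence Adv.
The unique satisfying tagging is: Det Adv Det Adj Adj Verb Adv.
Rule-by-rule: rule 1 holds; rule 2 holds; rule 3 holds.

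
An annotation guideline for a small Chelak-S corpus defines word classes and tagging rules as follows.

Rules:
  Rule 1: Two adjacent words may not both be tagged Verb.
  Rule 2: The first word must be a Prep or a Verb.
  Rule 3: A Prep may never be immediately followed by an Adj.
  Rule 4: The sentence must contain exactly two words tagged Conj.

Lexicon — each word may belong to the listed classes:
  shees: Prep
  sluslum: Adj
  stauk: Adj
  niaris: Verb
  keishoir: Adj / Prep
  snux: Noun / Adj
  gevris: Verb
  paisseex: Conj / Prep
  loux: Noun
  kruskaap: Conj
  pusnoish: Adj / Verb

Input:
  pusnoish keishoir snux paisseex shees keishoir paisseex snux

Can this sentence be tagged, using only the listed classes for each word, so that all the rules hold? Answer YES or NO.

Candidates per position — 1:pusnoish {Adj,Verb}; 2:keishoir {Adj,Prep}; 3:snux {Noun,Adj}; 4:paisseex {Conj,Prep}; 5:shees {Prep}; 6:keishoir {Adj,Prep}; 7:paisseex {Conj,Prep}; 8:snux {Noun,Adj}.
One satisfying assignment: Verb Prep Noun Conj Prep Prep Conj Adj.
Verifying each rule — rule 1 ✓; rule 2 ✓; rule 3 ✓; rule 4 ✓.

YES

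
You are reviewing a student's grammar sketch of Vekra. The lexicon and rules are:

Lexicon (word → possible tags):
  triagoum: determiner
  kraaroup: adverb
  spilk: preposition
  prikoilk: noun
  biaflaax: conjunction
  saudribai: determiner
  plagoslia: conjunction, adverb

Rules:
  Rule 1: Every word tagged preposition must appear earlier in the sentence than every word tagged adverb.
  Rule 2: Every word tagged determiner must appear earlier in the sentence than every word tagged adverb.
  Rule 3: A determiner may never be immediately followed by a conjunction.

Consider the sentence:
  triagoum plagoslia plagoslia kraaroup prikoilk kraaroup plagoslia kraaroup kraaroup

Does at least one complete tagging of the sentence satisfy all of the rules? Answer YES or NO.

YES

Candidates per position — 1:triagoum {determiner}; 2:plagoslia {conjunction,adverb}; 3:plagoslia {conjunction,adverb}; 4:kraaroup {adverb}; 5:prikoilk {noun}; 6:kraaroup {adverb}; 7:plagoslia {conjunction,adverb}; 8:kraaroup {adverb}; 9:kraaroup {adverb}.
One satisfying assignment: determiner adverb conjunction adverb noun adverb conjunction adverb adverb.
Check: rule 1 ✓; rule 2 ✓; rule 3 ✓.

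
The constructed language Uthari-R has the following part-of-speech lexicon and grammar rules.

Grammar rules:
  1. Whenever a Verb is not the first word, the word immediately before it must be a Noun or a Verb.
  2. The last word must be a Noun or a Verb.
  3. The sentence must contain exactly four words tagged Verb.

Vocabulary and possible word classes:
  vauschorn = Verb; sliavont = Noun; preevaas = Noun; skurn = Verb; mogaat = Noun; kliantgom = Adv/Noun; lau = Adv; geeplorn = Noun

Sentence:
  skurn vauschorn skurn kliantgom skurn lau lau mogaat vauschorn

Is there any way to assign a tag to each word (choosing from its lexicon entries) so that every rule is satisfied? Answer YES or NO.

Candidates per position — 1:skurn {Verb}; 2:vauschorn {Verb}; 3:skurn {Verb}; 4:kliantgom {Adv,Noun}; 5:skurn {Verb}; 6:lau {Adv}; 7:lau {Adv}; 8:mogaat {Noun}; 9:vauschorn {Verb}.
Rule 3 cannot be satisfied by any choice of tags from the lexicon.
So there is no consistent tagging.

NO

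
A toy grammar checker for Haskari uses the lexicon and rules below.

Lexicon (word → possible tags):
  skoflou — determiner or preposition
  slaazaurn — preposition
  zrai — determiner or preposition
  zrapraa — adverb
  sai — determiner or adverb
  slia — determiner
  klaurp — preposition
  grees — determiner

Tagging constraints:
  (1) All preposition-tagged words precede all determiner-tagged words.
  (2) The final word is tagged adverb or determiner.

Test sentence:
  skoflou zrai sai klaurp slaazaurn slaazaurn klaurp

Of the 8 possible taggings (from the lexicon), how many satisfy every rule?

Candidates per position — 1:skoflou {determiner,preposition}; 2:zrai {determiner,preposition}; 3:sai {determiner,adverb}; 4:klaurp {preposition}; 5:slaazaurn {preposition}; 6:slaazaurn {preposition}; 7:klaurp {preposition}.
There are 8 candidate sequences in total.
Rule 2 cannot be satisfied by any choice of tags from the lexicon.
So there is no consistent tagging.
Count = 0.

0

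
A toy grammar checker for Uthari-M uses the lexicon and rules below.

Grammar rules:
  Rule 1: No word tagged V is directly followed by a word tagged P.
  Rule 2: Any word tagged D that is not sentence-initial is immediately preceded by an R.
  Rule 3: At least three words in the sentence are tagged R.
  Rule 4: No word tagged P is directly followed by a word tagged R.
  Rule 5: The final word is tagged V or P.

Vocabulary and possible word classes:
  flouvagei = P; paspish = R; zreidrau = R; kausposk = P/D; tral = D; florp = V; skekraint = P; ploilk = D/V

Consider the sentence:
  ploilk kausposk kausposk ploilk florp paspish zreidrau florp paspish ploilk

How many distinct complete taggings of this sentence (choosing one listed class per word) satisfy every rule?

1

Candidates per position — 1:ploilk {D,V}; 2:kausposk {P,D}; 3:kausposk {P,D}; 4:ploilk {D,V}; 5:florp {V}; 6:paspish {R}; 7:zreidrau {R}; 8:florp {V}; 9:paspish {R}; 10:ploilk {D,V}.
There are 32 candidate sequences in total.
The sequences that satisfy every rule: D P P V V R R V R V.
Count = 1.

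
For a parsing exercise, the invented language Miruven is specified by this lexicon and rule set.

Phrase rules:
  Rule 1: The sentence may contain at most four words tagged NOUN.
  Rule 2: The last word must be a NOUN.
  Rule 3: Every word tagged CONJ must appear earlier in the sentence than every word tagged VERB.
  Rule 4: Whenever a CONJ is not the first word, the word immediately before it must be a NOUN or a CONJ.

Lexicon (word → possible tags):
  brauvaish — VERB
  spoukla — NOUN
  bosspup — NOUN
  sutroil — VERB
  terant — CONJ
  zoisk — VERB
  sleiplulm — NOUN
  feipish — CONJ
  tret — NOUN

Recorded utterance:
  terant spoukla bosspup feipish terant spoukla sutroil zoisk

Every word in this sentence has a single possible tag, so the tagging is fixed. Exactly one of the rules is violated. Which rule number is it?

2

Fixed tagging: CONJ NOUN NOUN CONJ CONJ NOUN VERB VERB.
Checking each rule: R1 ok, R2 fails, R3 ok, R4 ok.
Only rule 2 fails.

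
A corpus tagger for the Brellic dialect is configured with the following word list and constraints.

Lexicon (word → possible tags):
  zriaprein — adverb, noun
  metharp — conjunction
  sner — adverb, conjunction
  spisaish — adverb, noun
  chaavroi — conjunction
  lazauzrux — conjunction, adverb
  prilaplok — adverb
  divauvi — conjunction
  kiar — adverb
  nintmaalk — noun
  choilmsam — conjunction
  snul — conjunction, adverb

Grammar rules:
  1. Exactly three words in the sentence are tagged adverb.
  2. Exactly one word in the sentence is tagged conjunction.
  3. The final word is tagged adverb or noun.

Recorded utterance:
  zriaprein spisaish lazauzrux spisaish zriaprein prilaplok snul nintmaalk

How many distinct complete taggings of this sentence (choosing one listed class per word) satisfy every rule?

Candidates per position — 1:zriaprein {adverb,noun}; 2:spisaish {adverb,noun}; 3:lazauzrux {conjunction,adverb}; 4:spisaish {adverb,noun}; 5:zriaprein {adverb,noun}; 6:prilaplok {adverb}; 7:snul {conjunction,adverb}; 8:nintmaalk {noun}.
There are 64 candidate sequences in total.
Checking each against the rules leaves 8 sequences.
Count = 8.

8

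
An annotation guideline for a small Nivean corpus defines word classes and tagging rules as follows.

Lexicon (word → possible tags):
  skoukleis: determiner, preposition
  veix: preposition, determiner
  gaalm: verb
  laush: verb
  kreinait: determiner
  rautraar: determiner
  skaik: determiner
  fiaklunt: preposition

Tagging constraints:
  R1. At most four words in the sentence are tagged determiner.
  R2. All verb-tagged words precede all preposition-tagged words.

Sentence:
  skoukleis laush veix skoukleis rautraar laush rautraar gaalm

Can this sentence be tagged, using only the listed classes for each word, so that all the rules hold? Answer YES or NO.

Candidates per position — 1:skoukleis {determiner,preposition}; 2:laush {verb}; 3:veix {preposition,determiner}; 4:skoukleis {determiner,preposition}; 5:rautraar {determiner}; 6:laush {verb}; 7:rautraar {determiner}; 8:gaalm {verb}.
Every candidate sequence violates at least one rule; no consistent tagging exists.

NO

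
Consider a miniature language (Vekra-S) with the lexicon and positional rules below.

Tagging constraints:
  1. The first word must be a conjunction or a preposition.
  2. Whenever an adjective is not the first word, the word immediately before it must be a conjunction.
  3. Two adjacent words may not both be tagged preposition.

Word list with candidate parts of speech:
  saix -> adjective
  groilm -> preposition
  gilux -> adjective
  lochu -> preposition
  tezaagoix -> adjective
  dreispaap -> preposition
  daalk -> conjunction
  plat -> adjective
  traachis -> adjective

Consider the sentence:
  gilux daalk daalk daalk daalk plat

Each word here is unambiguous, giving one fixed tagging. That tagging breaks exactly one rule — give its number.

1

Fixed tagging: adjective conjunction conjunction conjunction conjunction adjective.
Rule check: R1 ✗, R2 ✓, R3 ✓.
Only rule 1 fails.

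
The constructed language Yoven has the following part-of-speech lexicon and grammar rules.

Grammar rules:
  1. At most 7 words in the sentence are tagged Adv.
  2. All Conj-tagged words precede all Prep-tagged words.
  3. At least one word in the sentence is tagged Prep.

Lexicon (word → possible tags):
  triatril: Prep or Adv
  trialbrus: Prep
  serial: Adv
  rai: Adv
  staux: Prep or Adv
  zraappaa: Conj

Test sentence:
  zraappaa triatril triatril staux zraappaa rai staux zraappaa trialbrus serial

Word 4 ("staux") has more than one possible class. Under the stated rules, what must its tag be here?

Adv

Candidates per position — 1:zraappaa {Conj}; 2:triatril {Prep,Adv}; 3:triatril {Prep,Adv}; 4:staux {Prep,Adv}; 5:zraappaa {Conj}; 6:rai {Adv}; 7:staux {Prep,Adv}; 8:zraappaa {Conj}; 9:trialbrus {Prep}; 10:serial {Adv}.
Position 2: tagging it Prep would leave rule 2 unsatisfiable, so it must be Adv.
Position 3: tagging it Prep would leave rule 2 unsatisfiable, so it must be Adv.
Position 4: tagging it Prep would leave rule 2 unsatisfiable, so it must be Adv.
Position 7: tagging it Prep would leave rule 2 unsatisfiable, so it must be Adv.
That leaves exactly one tagging: Conj Adv Adv Adv Conj Adv Adv Conj Prep Adv.
Verifying each rule — rule 1 ok; rule 2 ok; rule 3 ok.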